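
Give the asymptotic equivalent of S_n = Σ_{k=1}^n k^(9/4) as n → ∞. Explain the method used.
S_n ~ (4/13) · n^(13/4)

Integral comparison: Σ_{k=1}^n k^(9/4) = ∫_0^n x^(9/4) dx + O(n^(9/4)). The integral is n^(1 + 9/4) / (1 + 9/4) = n^((9+4)/4) / ((9+4)/4) = (4/13) · n^(13/4).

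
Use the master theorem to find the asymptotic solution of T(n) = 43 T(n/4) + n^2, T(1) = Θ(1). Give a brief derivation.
T(n) = Θ(n^(log_4 43))

Master theorem: compare f(n) = n^2 to n^(log_4 43) where log_4 43 ≈ 2.713. Since 2 < log_4 43, we have f(n) = O(n^(log_4 43 − ε)) for some ε > 0 — Case 1. Hence T(n) = Θ(n^(log_4 43)).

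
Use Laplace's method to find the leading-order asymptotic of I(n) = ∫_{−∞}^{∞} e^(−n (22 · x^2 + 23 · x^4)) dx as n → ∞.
I(n) ~ sqrt(π/(22n))

φ(x) = 22 · x^2 + 23 · x^4 has its unique global minimum at x* = 0 (since φ'(x) = 44x + 92x^3 = 0 only at x = 0 for real x with both coefficients positive, and φ → ∞ as |x| → ∞). At x* = 0, φ(0) = 0 and φ''(0) = 44. Laplace's method then gives
  I(n) ~ sqrt(2π / (n · φ''(0))) · e^(−n φ(0)) = sqrt(2π / (44n)) = sqrt(π/(22n)).
The 23 · x^4 term contributes only at subleading order (an O(1/n) relative correction).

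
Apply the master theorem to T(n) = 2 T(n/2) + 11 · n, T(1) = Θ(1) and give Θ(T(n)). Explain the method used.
T(n) = Θ(n log n)

log_2 2 = 1, and f(n) = 11 · n = Θ(n^(log_2 2)). This is Case 2 of the master theorem: T(n) = Θ(f(n) · log n) = Θ(n log n).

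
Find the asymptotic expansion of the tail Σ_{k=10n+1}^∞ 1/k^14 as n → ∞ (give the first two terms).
Σ_{k>10n} 1/k^14 = 1/(13 · (10n)^13) − 1/(2 · (10n)^14) + O(1/(10n)^15)

Compare to the integral: ∫_{10n}^∞ x^(−14) dx = [−x^(−13)/13]_{10n}^∞ = 1/((14−1)·(10n)^13). The Euler-Maclaurin correction adds −f(10n)/2 = −1/(2·(10n)^14). Euler-Maclaurin then gives
  Σ_{k>10n} 1/k^14 = ∫_{10n}^∞ dx/x^14 − 1/(2·(10n)^14) + O(1/(10n)^15).
(Equivalently this is ζ(14) − Σ_{k≤10n} 1/k^14.)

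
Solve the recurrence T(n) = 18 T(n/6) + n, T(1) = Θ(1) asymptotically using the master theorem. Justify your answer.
T(n) = Θ(n^(log_6 18))

Master theorem: compare f(n) = n to n^(log_6 18) where log_6 18 ≈ 1.613. Since 1 < log_6 18, we have f(n) = O(n^(log_6 18 − ε)) for some ε > 0 — Case 1. Hence T(n) = Θ(n^(log_6 18)).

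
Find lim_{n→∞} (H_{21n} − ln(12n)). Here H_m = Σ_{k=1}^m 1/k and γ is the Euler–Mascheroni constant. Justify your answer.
lim = ln(7/4) + γ

By Euler-Maclaurin, H_m = ln m + γ + O(1/m). So
  H_{21n} − ln(12n) = ln(21n) + γ − ln(12n) + O(1/n)
                       = ln(21/12) + γ + O(1/n).
Hence the limit is ln(21/12) + γ (= ln(7/4)).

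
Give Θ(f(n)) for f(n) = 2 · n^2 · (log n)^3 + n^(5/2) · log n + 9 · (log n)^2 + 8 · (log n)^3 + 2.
f(n) ∈ Θ(n^(5/2) · log n)

Compare the terms by growth order. For large n, n^a · (log n)^b dominates n^a' · (log n)^b' iff a > a', or (a = a' and b > b'). Ranking the 5 terms shows the dominant one is n^(5/2) · log n. Hence f(n) ∈ Θ(n^(5/2) · log n).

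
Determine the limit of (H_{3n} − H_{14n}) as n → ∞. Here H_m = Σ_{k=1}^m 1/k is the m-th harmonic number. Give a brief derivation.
lim = ln(3/14)

Euler-Maclaurin gives H_m = ln m + γ + 1/(2m) + O(1/m^2). The γ and O(1/m) terms cancel in the difference:
  H_{3n} − H_{14n} = ln(3n) − ln(14n) + O(1/n) = ln(3/14) + O(1/n).
Hence the limit is ln(3/14).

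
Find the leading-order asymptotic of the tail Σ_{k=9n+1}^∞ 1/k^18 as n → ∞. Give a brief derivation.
Σ_{k>9n} 1/k^18 ~ 1/(17 · (9n)^17)

Compare to the integral: ∫_{9n}^∞ x^(−18) dx = [−x^(−17)/17]_{9n}^∞ = 1/((18−1)·(9n)^17). Euler-Maclaurin then gives
  Σ_{k>9n} 1/k^18 = ∫_{9n}^∞ dx/x^18 − 1/(2·(9n)^18) + O(1/(9n)^19).
(Equivalently this is ζ(18) − Σ_{k≤9n} 1/k^18.)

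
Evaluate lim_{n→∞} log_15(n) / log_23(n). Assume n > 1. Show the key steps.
lim = ln(23) / ln(15) = log_15(23)

Change of base: log_15(n) = ln n / ln 15 and log_23(n) = ln n / ln 23. The ratio is (ln n / ln 15) · (ln 23 / ln n) = ln 23 / ln 15, a constant independent of n. So the limit is ln 23 / ln 15 = log_15(23).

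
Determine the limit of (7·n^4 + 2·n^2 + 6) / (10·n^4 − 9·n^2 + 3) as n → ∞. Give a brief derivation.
lim = 7/10

For large n the leading n^4 terms dominate both numerator and denominator. Dividing top and bottom by n^4, every other term tends to 0, leaving 7/10.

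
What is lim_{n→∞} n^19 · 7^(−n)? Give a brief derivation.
lim = 0

Exponentials with base > 1 dominate every fixed polynomial: for any fixed c, n^c / 7^n → 0 as n → ∞ (e.g. by the ratio test, or by writing 7^n = e^(n ln 7) and noting e^(n ln 7) / n^c → ∞). Hence n^19 · 7^(−n) = n^19 / 7^n → 0.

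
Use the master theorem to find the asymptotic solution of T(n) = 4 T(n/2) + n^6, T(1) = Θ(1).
T(n) = Θ(n^6)

log_2 4 ≈ 2.000. f(n) = n^6 dominates n^(log_2 4) since 6 > 2.000, and the regularity condition a·f(n/b) = 4·(n/2)^6 = (4/64)·n^6 ≤ c·f(n) holds with c = 4/64 ≈ 0.0625 < 1. So this is Case 3: T(n) = Θ(f(n)) = Θ(n^6).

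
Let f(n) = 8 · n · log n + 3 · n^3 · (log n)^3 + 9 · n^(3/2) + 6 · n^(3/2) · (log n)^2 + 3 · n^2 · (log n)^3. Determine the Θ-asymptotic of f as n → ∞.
f(n) ∈ Θ(n^3 · (log n)^3)

Compare the terms by growth order. For large n, n^a · (log n)^b dominates n^a' · (log n)^b' iff a > a', or (a = a' and b > b'). Ranking the 5 terms shows the dominant one is 3 · n^3 · (log n)^3. Hence f(n) ∈ Θ(n^3 · (log n)^3).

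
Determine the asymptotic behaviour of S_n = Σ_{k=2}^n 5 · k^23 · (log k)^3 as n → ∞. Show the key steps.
S_n ~ 5 · n^24 · (log n)^3 / 24

By integral comparison, S_n = ∫_1^n 5 · x^23 · (log x)^3 dx + O(n^23 · (log n)^3). For the integral, the leading term of ∫_1^n x^23 (log x)^3 dx is n^24/24 · (log n)^3 (by repeated integration by parts; each step lowers the log-exponent and produces a relatively O(1/log n) correction). Hence S_n ~ 5 · n^24 · (log n)^3 / 24.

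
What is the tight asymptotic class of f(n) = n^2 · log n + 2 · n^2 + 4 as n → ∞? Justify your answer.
f(n) ∈ Θ(n^2 · log n)

Compare the terms by growth order. For large n, n^a · (log n)^b dominates n^a' · (log n)^b' iff a > a', or (a = a' and b > b'). Ranking the 3 terms shows the dominant one is n^2 · log n. Hence f(n) ∈ Θ(n^2 · log n).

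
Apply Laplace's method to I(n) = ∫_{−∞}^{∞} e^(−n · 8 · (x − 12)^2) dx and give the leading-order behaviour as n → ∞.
I(n) = sqrt(π/(8n))

Here φ(x) = 8 · (x − 12)^2 has its unique minimum at x* = 12 with φ(x*) = 0 and φ''(x*) = 16. Laplace's method gives
  I(n) ~ e^(−n φ(x*)) · sqrt(2π / (n · φ''(x*))) = sqrt(2π / (16n)) = sqrt(π/(8n)).
This is exact: substituting u = (x − 12)·sqrt(8n) gives I(n) = (1/sqrt(8n)) ∫_{−∞}^{∞} e^(−u^2) du = sqrt(π/(8n)).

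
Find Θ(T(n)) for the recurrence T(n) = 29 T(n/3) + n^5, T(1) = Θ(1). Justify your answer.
T(n) = Θ(n^5)

log_3 29 ≈ 3.065. f(n) = n^5 dominates n^(log_3 29) since 5 > 3.065, and the regularity condition a·f(n/b) = 29·(n/3)^5 = (29/243)·n^5 ≤ c·f(n) holds with c = 29/243 ≈ 0.119 < 1. So this is Case 3: T(n) = Θ(f(n)) = Θ(n^5).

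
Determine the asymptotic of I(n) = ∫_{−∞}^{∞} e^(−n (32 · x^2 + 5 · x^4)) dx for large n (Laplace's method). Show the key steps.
I(n) ~ sqrt(π/(32n))

φ(x) = 32 · x^2 + 5 · x^4 has its unique global minimum at x* = 0 (since φ'(x) = 64x + 20x^3 = 0 only at x = 0 for real x with both coefficients positive, and φ → ∞ as |x| → ∞). At x* = 0, φ(0) = 0 and φ''(0) = 64. Laplace's method then gives
  I(n) ~ sqrt(2π / (n · φ''(0))) · e^(−n φ(0)) = sqrt(2π / (64n)) = sqrt(π/(32n)).
The 5 · x^4 term contributes only at subleading order (an O(1/n) relative correction).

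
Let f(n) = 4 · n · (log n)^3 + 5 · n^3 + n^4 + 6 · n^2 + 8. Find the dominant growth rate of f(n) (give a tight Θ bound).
f(n) ∈ Θ(n^4)

Compare the terms by growth order. For large n, n^a · (log n)^b dominates n^a' · (log n)^b' iff a > a', or (a = a' and b > b'). Ranking the 5 terms shows the dominant one is n^4. Hence f(n) ∈ Θ(n^4).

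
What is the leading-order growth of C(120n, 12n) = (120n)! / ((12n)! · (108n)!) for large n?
C(120n, 12n) ~ (10000000000/387420489)^(12n) · sqrt(5/(9π·12n))

Write N = 12n. Apply Stirling to each factorial:
  (10N)! ~ sqrt(2π·10N) · (10N/e)^(10N),
  N! ~ sqrt(2π N) · (N/e)^N,
  (9N)! ~ sqrt(2π·9N) · (9N/e)^(9N).
The exponential factors combine to (10N)^(10N) / (N^N · (9N)^(9N)) = 10^(10N)/9^(9N) = (10^10/9^9)^N = (10000000000/387420489)^N.
The square-root prefactors combine to sqrt(2π·10N) / (sqrt(2π N)·sqrt(2π·9N)) = sqrt(10 / (2π·9·N)) = sqrt(5/(9π·12n)).
Substituting N = 12n: C(120n, 12n) ~ (10000000000/387420489)^(12n) · sqrt(5/(9π·12n)).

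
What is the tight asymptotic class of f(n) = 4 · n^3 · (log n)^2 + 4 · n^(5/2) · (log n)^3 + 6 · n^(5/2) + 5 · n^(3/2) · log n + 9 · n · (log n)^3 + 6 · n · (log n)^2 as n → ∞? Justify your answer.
f(n) ∈ Θ(n^3 · (log n)^2)

Compare the terms by growth order. For large n, n^a · (log n)^b dominates n^a' · (log n)^b' iff a > a', or (a = a' and b > b'). Ranking the 6 terms shows the dominant one is 4 · n^3 · (log n)^2. Hence f(n) ∈ Θ(n^3 · (log n)^2).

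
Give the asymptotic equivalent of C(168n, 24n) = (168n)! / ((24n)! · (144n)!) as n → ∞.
C(168n, 24n) ~ (823543/46656)^(24n) · sqrt(7/(12π·24n))

Write N = 24n. Apply Stirling to each factorial:
  (7N)! ~ sqrt(2π·7N) · (7N/e)^(7N),
  N! ~ sqrt(2π N) · (N/e)^N,
  (6N)! ~ sqrt(2π·6N) · (6N/e)^(6N).
The exponential factors combine to (7N)^(7N) / (N^N · (6N)^(6N)) = 7^(7N)/6^(6N) = (7^7/6^6)^N = (823543/46656)^N.
The square-root prefactors combine to sqrt(2π·7N) / (sqrt(2π N)·sqrt(2π·6N)) = sqrt(7 / (2π·6·N)) = sqrt(7/(12π·24n)).
Substituting N = 24n: C(168n, 24n) ~ (823543/46656)^(24n) · sqrt(7/(12π·24n)).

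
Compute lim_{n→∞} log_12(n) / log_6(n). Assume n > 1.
lim = ln(6) / ln(12) = log_12(6)

Change of base: log_12(n) = ln n / ln 12 and log_6(n) = ln n / ln 6. The ratio is (ln n / ln 12) · (ln 6 / ln n) = ln 6 / ln 12, a constant independent of n. So the limit is ln 6 / ln 12 = log_12(6).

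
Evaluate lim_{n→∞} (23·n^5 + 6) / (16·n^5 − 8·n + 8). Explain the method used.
lim = 23/16

For large n the leading n^5 terms dominate both numerator and denominator. Dividing top and bottom by n^5, every other term tends to 0, leaving 23/16.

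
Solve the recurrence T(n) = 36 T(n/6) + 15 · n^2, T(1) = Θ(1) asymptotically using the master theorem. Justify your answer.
T(n) = Θ(n^2 log n)

log_6 36 = 2, and f(n) = 15 · n^2 = Θ(n^(log_6 36)). This is Case 2 of the master theorem: T(n) = Θ(f(n) · log n) = Θ(n^2 log n).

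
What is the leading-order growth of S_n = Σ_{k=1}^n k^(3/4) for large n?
S_n ~ (4/7) · n^(7/4)

Integral comparison: Σ_{k=1}^n k^(3/4) = ∫_0^n x^(3/4) dx + O(n^(3/4)). The integral is n^(1 + 3/4) / (1 + 3/4) = n^((3+4)/4) / ((3+4)/4) = (4/7) · n^(7/4).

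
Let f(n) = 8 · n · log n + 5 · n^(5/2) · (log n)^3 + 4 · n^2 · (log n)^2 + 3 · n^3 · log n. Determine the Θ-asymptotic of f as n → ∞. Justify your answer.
f(n) ∈ Θ(n^3 · log n)

Compare the terms by growth order. For large n, n^a · (log n)^b dominates n^a' · (log n)^b' iff a > a', or (a = a' and b > b'). Ranking the 4 terms shows the dominant one is 3 · n^3 · log n. Hence f(n) ∈ Θ(n^3 · log n).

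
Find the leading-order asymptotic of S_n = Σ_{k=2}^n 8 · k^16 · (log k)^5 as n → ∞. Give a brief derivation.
S_n ~ 8 · n^17 · (log n)^5 / 17

By integral comparison, S_n = ∫_1^n 8 · x^16 · (log x)^5 dx + O(n^16 · (log n)^5). For the integral, the leading term of ∫_1^n x^16 (log x)^5 dx is n^17/17 · (log n)^5 (by repeated integration by parts; each step lowers the log-exponent and produces a relatively O(1/log n) correction). Hence S_n ~ 8 · n^17 · (log n)^5 / 17.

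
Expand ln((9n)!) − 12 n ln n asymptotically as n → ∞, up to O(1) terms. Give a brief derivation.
ln((9n)!) − 12 n ln n = −3 n ln n + 9(ln 9 − 1) n + (1/2) ln(2π·9n) + O(1/n)

Stirling: ln((9n)!) = 9n ln(9n) − 9n + (1/2) ln(2π·9n) + O(1/n).
Expand 9n ln(9n) = 9n (ln n + ln 9) = 9n ln n + 9n ln 9.
Subtract 12n ln n: leading term is (9 − 12) n ln n = −3 n ln n. The next term is 9n ln 9 − 9n = 9(ln 9 − 1) n. Then the (1/2) ln(2π·9n) correction.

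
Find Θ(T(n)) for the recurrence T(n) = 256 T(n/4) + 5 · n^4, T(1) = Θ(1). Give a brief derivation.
T(n) = Θ(n^4 log n)

log_4 256 = 4, and f(n) = 5 · n^4 = Θ(n^(log_4 256)). This is Case 2 of the master theorem: T(n) = Θ(f(n) · log n) = Θ(n^4 log n).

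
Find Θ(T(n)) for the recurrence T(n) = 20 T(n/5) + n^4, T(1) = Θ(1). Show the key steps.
T(n) = Θ(n^4)

log_5 20 ≈ 1.861. f(n) = n^4 dominates n^(log_5 20) since 4 > 1.861, and the regularity condition a·f(n/b) = 20·(n/5)^4 = (20/625)·n^4 ≤ c·f(n) holds with c = 20/625 ≈ 0.032 < 1. So this is Case 3: T(n) = Θ(f(n)) = Θ(n^4).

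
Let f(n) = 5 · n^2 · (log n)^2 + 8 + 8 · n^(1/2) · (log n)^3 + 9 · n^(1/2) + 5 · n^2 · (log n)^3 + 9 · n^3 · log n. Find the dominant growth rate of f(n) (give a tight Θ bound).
f(n) ∈ Θ(n^3 · log n)

Compare the terms by growth order. For large n, n^a · (log n)^b dominates n^a' · (log n)^b' iff a > a', or (a = a' and b > b'). Ranking the 6 terms shows the dominant one is 9 · n^3 · log n. Hence f(n) ∈ Θ(n^3 · log n).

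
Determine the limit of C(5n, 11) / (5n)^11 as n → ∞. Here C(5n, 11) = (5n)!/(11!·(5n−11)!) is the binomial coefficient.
lim = 1/11! = 1/39916800

With N = 5n → ∞: C(N, 11) / N^11 = [N(N−1)…(N−10)] / (11! · N^11) = (1/11!) · 1 · (1 − 1/(5n)) · … · (1 − 10/(5n)). Each factor → 1 as N → ∞, so the limit is 1/11! = 1/39916800.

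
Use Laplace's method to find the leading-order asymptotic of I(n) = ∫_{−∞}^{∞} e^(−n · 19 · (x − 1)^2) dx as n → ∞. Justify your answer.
I(n) = sqrt(π/(19n))

Here φ(x) = 19 · (x − 1)^2 has its unique minimum at x* = 1 with φ(x*) = 0 and φ''(x*) = 38. Laplace's method gives
  I(n) ~ e^(−n φ(x*)) · sqrt(2π / (n · φ''(x*))) = sqrt(2π / (38n)) = sqrt(π/(19n)).
This is exact: substituting u = (x − 1)·sqrt(19n) gives I(n) = (1/sqrt(19n)) ∫_{−∞}^{∞} e^(−u^2) du = sqrt(π/(19n)).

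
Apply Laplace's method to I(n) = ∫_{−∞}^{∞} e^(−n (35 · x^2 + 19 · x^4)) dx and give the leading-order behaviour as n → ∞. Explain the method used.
I(n) ~ sqrt(π/(35n))

φ(x) = 35 · x^2 + 19 · x^4 has its unique global minimum at x* = 0 (since φ'(x) = 70x + 76x^3 = 0 only at x = 0 for real x with both coefficients positive, and φ → ∞ as |x| → ∞). At x* = 0, φ(0) = 0 and φ''(0) = 70. Laplace's method then gives
  I(n) ~ sqrt(2π / (n · φ''(0))) · e^(−n φ(0)) = sqrt(2π / (70n)) = sqrt(π/(35n)).
The 19 · x^4 term contributes only at subleading order (an O(1/n) relative correction).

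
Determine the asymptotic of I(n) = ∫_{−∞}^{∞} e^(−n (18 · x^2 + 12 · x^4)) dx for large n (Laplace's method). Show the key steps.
I(n) ~ sqrt(π/(18n))

φ(x) = 18 · x^2 + 12 · x^4 has its unique global minimum at x* = 0 (since φ'(x) = 36x + 48x^3 = 0 only at x = 0 for real x with both coefficients positive, and φ → ∞ as |x| → ∞). At x* = 0, φ(0) = 0 and φ''(0) = 36. Laplace's method then gives
  I(n) ~ sqrt(2π / (n · φ''(0))) · e^(−n φ(0)) = sqrt(2π / (36n)) = sqrt(π/(18n)).
The 12 · x^4 term contributes only at subleading order (an O(1/n) relative correction).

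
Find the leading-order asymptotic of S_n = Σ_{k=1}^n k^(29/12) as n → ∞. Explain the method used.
S_n ~ (12/41) · n^(41/12)

Integral comparison: Σ_{k=1}^n k^(29/12) = ∫_0^n x^(29/12) dx + O(n^(29/12)). The integral is n^(1 + 29/12) / (1 + 29/12) = n^((29+12)/12) / ((29+12)/12) = (12/41) · n^(41/12).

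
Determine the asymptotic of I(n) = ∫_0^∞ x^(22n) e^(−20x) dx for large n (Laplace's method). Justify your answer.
I(n) ~ (sqrt(2π·22n) / 20) · (22n/(20e))^(22n)

Write the integrand as exp(22n ln x − 20x) and set f(x) = 22n ln x − 20x. Then f'(x) = 22n/x − 20 = 0 at x* = 22n/20, and f''(x*) = −22n/x*^2 = −20^2/(22n). Laplace's method (interior maximum) gives
  I(n) ~ e^(f(x*)) · sqrt(2π / |f''(x*)|)
        = exp(22n ln(22n/20) − 22n) · sqrt(2π · 22n / 20^2)
        = (22n/20)^(22n) e^(−22n) · sqrt(2π·22n) / 20
        = (sqrt(2π·22n) / 20) · (22n/(20e))^(22n).
This matches Γ(22n+1)/20^(22n+1) with Stirling applied to Γ.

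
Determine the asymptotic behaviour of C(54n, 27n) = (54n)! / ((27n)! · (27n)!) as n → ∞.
C(54n, 27n) ~ (4)^(27n) · sqrt(1/(π·27n))

Write N = 27n. Apply Stirling to each factorial:
  (2N)! ~ sqrt(2π·2N) · (2N/e)^(2N),
  N! ~ sqrt(2π N) · (N/e)^N,
  (1N)! ~ sqrt(2π·1N) · (1N/e)^(1N).
The exponential factors combine to (2N)^(2N) / (N^N · (1N)^(1N)) = 2^(2N)/1^(1N) = (2^2/1^1)^N = (4)^N.
The square-root prefactors combine to sqrt(2π·2N) / (sqrt(2π N)·sqrt(2π·1N)) = sqrt(2 / (2π·1·N)) = sqrt(1/(π·27n)).
Substituting N = 27n: C(54n, 27n) ~ (4)^(27n) · sqrt(1/(π·27n)).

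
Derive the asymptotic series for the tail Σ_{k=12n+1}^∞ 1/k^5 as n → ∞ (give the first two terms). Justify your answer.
Σ_{k>12n} 1/k^5 = 1/(4 · (12n)^4) − 1/(2 · (12n)^5) + O(1/(12n)^6)

Compare to the integral: ∫_{12n}^∞ x^(−5) dx = [−x^(−4)/4]_{12n}^∞ = 1/((5−1)·(12n)^4). The Euler-Maclaurin correction adds −f(12n)/2 = −1/(2·(12n)^5). Euler-Maclaurin then gives
  Σ_{k>12n} 1/k^5 = ∫_{12n}^∞ dx/x^5 − 1/(2·(12n)^5) + O(1/(12n)^6).
(Equivalently this is ζ(5) − Σ_{k≤12n} 1/k^5.)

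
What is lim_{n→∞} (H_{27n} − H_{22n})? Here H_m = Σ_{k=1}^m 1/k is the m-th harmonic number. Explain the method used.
lim = ln(27/22)

Euler-Maclaurin gives H_m = ln m + γ + 1/(2m) + O(1/m^2). The γ and O(1/m) terms cancel in the difference:
  H_{27n} − H_{22n} = ln(27n) − ln(22n) + O(1/n) = ln(27/22) + O(1/n).
Hence the limit is ln(27/22).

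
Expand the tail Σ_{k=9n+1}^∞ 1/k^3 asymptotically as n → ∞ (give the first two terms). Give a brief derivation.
Σ_{k>9n} 1/k^3 = 1/(2 · (9n)^2) − 1/(2 · (9n)^3) + O(1/(9n)^4)

Compare to the integral: ∫_{9n}^∞ x^(−3) dx = [−x^(−2)/2]_{9n}^∞ = 1/((3−1)·(9n)^2). The Euler-Maclaurin correction adds −f(9n)/2 = −1/(2·(9n)^3). Euler-Maclaurin then gives
  Σ_{k>9n} 1/k^3 = ∫_{9n}^∞ dx/x^3 − 1/(2·(9n)^3) + O(1/(9n)^4).
(Equivalently this is ζ(3) − Σ_{k≤9n} 1/k^3.)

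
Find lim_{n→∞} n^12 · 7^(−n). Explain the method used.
lim = 0

Exponentials with base > 1 dominate every fixed polynomial: for any fixed c, n^c / 7^n → 0 as n → ∞ (e.g. by the ratio test, or by writing 7^n = e^(n ln 7) and noting e^(n ln 7) / n^c → ∞). Hence n^12 · 7^(−n) = n^12 / 7^n → 0.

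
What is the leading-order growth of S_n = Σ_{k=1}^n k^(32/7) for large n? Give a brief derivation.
S_n ~ (7/39) · n^(39/7)

Integral comparison: Σ_{k=1}^n k^(32/7) = ∫_0^n x^(32/7) dx + O(n^(32/7)). The integral is n^(1 + 32/7) / (1 + 32/7) = n^((32+7)/7) / ((32+7)/7) = (7/39) · n^(39/7).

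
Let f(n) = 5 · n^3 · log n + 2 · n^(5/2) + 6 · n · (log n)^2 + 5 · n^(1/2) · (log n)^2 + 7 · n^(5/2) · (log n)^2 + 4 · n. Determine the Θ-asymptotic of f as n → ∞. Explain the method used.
f(n) ∈ Θ(n^3 · log n)

Compare the terms by growth order. For large n, n^a · (log n)^b dominates n^a' · (log n)^b' iff a > a', or (a = a' and b > b'). Ranking the 6 terms shows the dominant one is 5 · n^3 · log n. Hence f(n) ∈ Θ(n^3 · log n).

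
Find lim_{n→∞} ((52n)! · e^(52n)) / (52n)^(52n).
lim = ∞

Stirling: (52n)! ~ sqrt(2π·52n) · (52n/e)^(52n). Hence
  (52n)! · e^(52n) / (52n)^(52n) ~ sqrt(2π·52n) = sqrt(2π·52) · sqrt(n) → ∞.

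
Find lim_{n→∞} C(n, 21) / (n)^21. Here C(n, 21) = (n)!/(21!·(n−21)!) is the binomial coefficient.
lim = 1/21! = 1/51090942171709440000

With N = n → ∞: C(N, 21) / N^21 = [N(N−1)…(N−20)] / (21! · N^21) = (1/21!) · 1 · (1 − 1/n) · … · (1 − 20/n). Each factor → 1 as N → ∞, so the limit is 1/21! = 1/51090942171709440000.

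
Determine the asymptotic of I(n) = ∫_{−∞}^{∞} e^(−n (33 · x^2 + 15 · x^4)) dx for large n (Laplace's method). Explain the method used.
I(n) ~ sqrt(π/(33n))

φ(x) = 33 · x^2 + 15 · x^4 has its unique global minimum at x* = 0 (since φ'(x) = 66x + 60x^3 = 0 only at x = 0 for real x with both coefficients positive, and φ → ∞ as |x| → ∞). At x* = 0, φ(0) = 0 and φ''(0) = 66. Laplace's method then gives
  I(n) ~ sqrt(2π / (n · φ''(0))) · e^(−n φ(0)) = sqrt(2π / (66n)) = sqrt(π/(33n)).
The 15 · x^4 term contributes only at subleading order (an O(1/n) relative correction).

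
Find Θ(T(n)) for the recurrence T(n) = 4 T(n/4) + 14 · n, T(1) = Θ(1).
T(n) = Θ(n log n)

log_4 4 = 1, and f(n) = 14 · n = Θ(n^(log_4 4)). This is Case 2 of the master theorem: T(n) = Θ(f(n) · log n) = Θ(n log n).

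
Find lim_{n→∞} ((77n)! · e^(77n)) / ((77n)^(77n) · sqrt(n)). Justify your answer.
lim = sqrt(2π·77)

Stirling: (77n)! ~ sqrt(2π·77n) · (77n/e)^(77n). Hence
  (77n)! · e^(77n) / (77n)^(77n) ~ sqrt(2π·77n).
Dividing by sqrt(n): sqrt(2π·77n) / sqrt(n) = sqrt(2π·77) · n^((1−1)/2), so the limit is sqrt(2π·77).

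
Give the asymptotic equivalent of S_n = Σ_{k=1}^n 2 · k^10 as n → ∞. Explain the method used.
S_n ~ 2 · n^11 / 11

By integral comparison (Euler-Maclaurin), Σ_{k=1}^n 2 · k^10 = 2 · ∫_0^n x^10 dx + O(n^10) = 2 · n^11/11 + O(n^10). (Equivalently, Faulhaber's formula gives the same leading term.)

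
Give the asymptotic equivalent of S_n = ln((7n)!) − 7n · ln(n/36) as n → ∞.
S_n ~ 7n · (ln 252 − 1) + O(ln n)

Stirling: ln((7n)!) = 7n ln(7n) − 7n + O(ln n).
  S_n = 7n ln(7n) − 7n − 7n ln(n/36) + O(ln n)
      = 7n ln(7n) − 7n ln n + 7n ln 36 − 7n + O(ln n)
      = 7n ln 7 + 7n ln 36 − 7n + O(ln n)
      = 7n (ln 252 − 1) + O(ln n).
Numerically ln(252) − 1 ≈ 4.5294.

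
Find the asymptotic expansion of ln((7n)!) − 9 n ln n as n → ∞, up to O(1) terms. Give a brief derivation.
ln((7n)!) − 9 n ln n = −2 n ln n + 7(ln 7 − 1) n + (1/2) ln(2π·7n) + O(1/n)

Stirling: ln((7n)!) = 7n ln(7n) − 7n + (1/2) ln(2π·7n) + O(1/n).
Expand 7n ln(7n) = 7n (ln n + ln 7) = 7n ln n + 7n ln 7.
Subtract 9n ln n: leading term is (7 − 9) n ln n = −2 n ln n. The next term is 7n ln 7 − 7n = 7(ln 7 − 1) n. Then the (1/2) ln(2π·7n) correction.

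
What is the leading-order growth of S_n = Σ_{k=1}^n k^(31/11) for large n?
S_n ~ (11/42) · n^(42/11)

Integral comparison: Σ_{k=1}^n k^(31/11) = ∫_0^n x^(31/11) dx + O(n^(31/11)). The integral is n^(1 + 31/11) / (1 + 31/11) = n^((31+11)/11) / ((31+11)/11) = (11/42) · n^(42/11).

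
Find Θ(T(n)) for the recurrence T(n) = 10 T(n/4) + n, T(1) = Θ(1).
T(n) = Θ(n^(log_4 10))

Master theorem: compare f(n) = n to n^(log_4 10) where log_4 10 ≈ 1.661. Since 1 < log_4 10, we have f(n) = O(n^(log_4 10 − ε)) for some ε > 0 — Case 1. Hence T(n) = Θ(n^(log_4 10)).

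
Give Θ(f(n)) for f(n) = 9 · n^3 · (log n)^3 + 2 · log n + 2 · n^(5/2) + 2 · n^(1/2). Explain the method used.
f(n) ∈ Θ(n^3 · (log n)^3)

Compare the terms by growth order. For large n, n^a · (log n)^b dominates n^a' · (log n)^b' iff a > a', or (a = a' and b > b'). Ranking the 4 terms shows the dominant one is 9 · n^3 · (log n)^3. Hence f(n) ∈ Θ(n^3 · (log n)^3).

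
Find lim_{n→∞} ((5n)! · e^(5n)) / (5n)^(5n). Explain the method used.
lim = ∞

Stirling: (5n)! ~ sqrt(2π·5n) · (5n/e)^(5n). Hence
  (5n)! · e^(5n) / (5n)^(5n) ~ sqrt(2π·5n) = sqrt(2π·5) · sqrt(n) → ∞.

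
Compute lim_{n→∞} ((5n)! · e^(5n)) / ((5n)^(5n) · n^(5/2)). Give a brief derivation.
lim = 0

Stirling: (5n)! ~ sqrt(2π·5n) · (5n/e)^(5n). Hence
  (5n)! · e^(5n) / (5n)^(5n) ~ sqrt(2π·5n).
Dividing by n^(5/2): sqrt(2π·5n) / n^(5/2) = sqrt(2π·5) · n^((1−5)/2), so the expression behaves like sqrt(2π·5) · n^((1−5)/2) → 0.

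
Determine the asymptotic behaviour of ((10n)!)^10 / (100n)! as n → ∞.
((10n)!)^10/(100n)! ~ ((2π·10n)^(9/2) / sqrt(10)) · 10^(−10·10n)  →  0

Write N = 10n. Stirling: N! ~ sqrt(2π N)(N/e)^N and (10N)! ~ sqrt(2π·10N)·(10N/e)^(10N).
  (N!)^10/(10N)! ~ (2π N)^(10/2) (N/e)^(10N) / [sqrt(2π·10N) (10N/e)^(10N)]
     = (2π N)^(10/2) / sqrt(2π·10N) · (N/(10N))^(10N)
     = (2π N)^((10−1)/2) / sqrt(10) · 10^(−10N).
Since 10^10 > 1, the factor 10^(−10N) decays exponentially, so the ratio → 0. Substituting N = 10n gives the stated form.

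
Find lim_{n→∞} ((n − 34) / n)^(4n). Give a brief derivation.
lim = e^(−136)

Rewrite as (1 − 34/n)^(4n). By the standard limit (1 + x/n)^n → e^x, we have (1 − 34/n)^n → e^(−34), and raising to the 4th power gives e^(−136).
More precisely, ln[(1 − 34/n)^(4n)] = 4n · ln(1 − 34/n) = 4n · (-34/n + O(1/n^2)) = -136 + O(1/n) → -136.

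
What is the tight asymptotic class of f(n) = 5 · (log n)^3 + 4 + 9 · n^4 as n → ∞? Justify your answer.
f(n) ∈ Θ(n^4)

Compare the terms by growth order. For large n, n^a · (log n)^b dominates n^a' · (log n)^b' iff a > a', or (a = a' and b > b'). Ranking the 3 terms shows the dominant one is 9 · n^4. Hence f(n) ∈ Θ(n^4).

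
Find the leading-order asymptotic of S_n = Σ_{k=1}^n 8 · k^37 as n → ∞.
S_n ~ 4 · n^38 / 19

By integral comparison (Euler-Maclaurin), Σ_{k=1}^n 8 · k^37 = 8 · ∫_0^n x^37 dx + O(n^37) = 8 · n^38/38 = 4 · n^38 / 19 + O(n^37). (Equivalently, Faulhaber's formula gives the same leading term.)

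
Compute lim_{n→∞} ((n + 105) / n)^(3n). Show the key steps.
lim = e^315

Rewrite as (1 + 105/n)^(3n). By the standard limit (1 + x/n)^n → e^x, we have (1 + 105/n)^n → e^105, and raising to the 3rd power gives e^315.
More precisely, ln[(1 + 105/n)^(3n)] = 3n · ln(1 + 105/n) = 3n · (105/n + O(1/n^2)) = 315 + O(1/n) → 315.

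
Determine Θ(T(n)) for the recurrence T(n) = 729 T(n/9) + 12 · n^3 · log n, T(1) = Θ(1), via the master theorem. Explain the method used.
T(n) = Θ(n^3 · (log n)^2)

Here log_9 729 = 3 and f(n) = 12 · n^3 · log n = Θ(n^(log_9 729) · (log n)^1). This is the extended Case 2 of the master theorem (f matches the critical exponent up to log factors), giving T(n) = Θ(n^(log_9 729) · (log n)^(1+1)) = Θ(n^3 · (log n)^2).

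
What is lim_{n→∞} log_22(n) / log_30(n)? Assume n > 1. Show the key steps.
lim = ln(30) / ln(22) = log_22(30)

Change of base: log_22(n) = ln n / ln 22 and log_30(n) = ln n / ln 30. The ratio is (ln n / ln 22) · (ln 30 / ln n) = ln 30 / ln 22, a constant independent of n. So the limit is ln 30 / ln 22 = log_22(30).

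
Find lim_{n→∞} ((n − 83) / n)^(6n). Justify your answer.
lim = e^(−498)

Rewrite as (1 − 83/n)^(6n). By the standard limit (1 + x/n)^n → e^x, we have (1 − 83/n)^n → e^(−83), and raising to the 6th power gives e^(−498).
More precisely, ln[(1 − 83/n)^(6n)] = 6n · ln(1 − 83/n) = 6n · (-83/n + O(1/n^2)) = -498 + O(1/n) → -498.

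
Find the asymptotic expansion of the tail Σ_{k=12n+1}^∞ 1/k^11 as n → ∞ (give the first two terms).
Σ_{k>12n} 1/k^11 = 1/(10 · (12n)^10) − 1/(2 · (12n)^11) + O(1/(12n)^12)

Compare to the integral: ∫_{12n}^∞ x^(−11) dx = [−x^(−10)/10]_{12n}^∞ = 1/((11−1)·(12n)^10). The Euler-Maclaurin correction adds −f(12n)/2 = −1/(2·(12n)^11). Euler-Maclaurin then gives
  Σ_{k>12n} 1/k^11 = ∫_{12n}^∞ dx/x^11 − 1/(2·(12n)^11) + O(1/(12n)^12).
(Equivalently this is ζ(11) − Σ_{k≤12n} 1/k^11.)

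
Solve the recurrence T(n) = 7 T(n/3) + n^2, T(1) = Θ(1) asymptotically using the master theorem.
T(n) = Θ(n^2)

log_3 7 ≈ 1.771. f(n) = n^2 dominates n^(log_3 7) since 2 > 1.771, and the regularity condition a·f(n/b) = 7·(n/3)^2 = (7/9)·n^2 ≤ c·f(n) holds with c = 7/9 ≈ 0.778 < 1. So this is Case 3: T(n) = Θ(f(n)) = Θ(n^2).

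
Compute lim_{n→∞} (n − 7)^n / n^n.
lim = e^(−7)

Rewrite as (1 − 7/n)^(n). By the standard limit (1 + x/n)^n → e^x, we have (1 − 7/n)^n → e^(−7), and raising to the 1st power gives e^(−7).
More precisely, ln[(1 − 7/n)^(n)] = n · ln(1 − 7/n) = n · (-7/n + O(1/n^2)) = -7 + O(1/n) → -7.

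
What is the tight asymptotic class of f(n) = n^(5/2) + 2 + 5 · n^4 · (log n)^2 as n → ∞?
f(n) ∈ Θ(n^4 · (log n)^2)

Compare the terms by growth order. For large n, n^a · (log n)^b dominates n^a' · (log n)^b' iff a > a', or (a = a' and b > b'). Ranking the 3 terms shows the dominant one is 5 · n^4 · (log n)^2. Hence f(n) ∈ Θ(n^4 · (log n)^2).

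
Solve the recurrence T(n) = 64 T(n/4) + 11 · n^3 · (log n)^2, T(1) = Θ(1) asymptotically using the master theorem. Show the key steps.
T(n) = Θ(n^3 · (log n)^3)

Here log_4 64 = 3 and f(n) = 11 · n^3 · (log n)^2 = Θ(n^(log_4 64) · (log n)^2). This is the extended Case 2 of the master theorem (f matches the critical exponent up to log factors), giving T(n) = Θ(n^(log_4 64) · (log n)^(2+1)) = Θ(n^3 · (log n)^3).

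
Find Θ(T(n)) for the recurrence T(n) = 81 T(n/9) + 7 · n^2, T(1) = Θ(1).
T(n) = Θ(n^2 log n)

log_9 81 = 2, and f(n) = 7 · n^2 = Θ(n^(log_9 81)). This is Case 2 of the master theorem: T(n) = Θ(f(n) · log n) = Θ(n^2 log n).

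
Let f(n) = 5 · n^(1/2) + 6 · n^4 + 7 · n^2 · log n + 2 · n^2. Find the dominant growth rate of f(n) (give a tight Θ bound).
f(n) ∈ Θ(n^4)

Compare the terms by growth order. For large n, n^a · (log n)^b dominates n^a' · (log n)^b' iff a > a', or (a = a' and b > b'). Ranking the 4 terms shows the dominant one is 6 · n^4. Hence f(n) ∈ Θ(n^4).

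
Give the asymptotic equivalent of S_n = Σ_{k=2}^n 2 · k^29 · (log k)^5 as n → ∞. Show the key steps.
S_n ~ n^30 · (log n)^5 / 15

By integral comparison, S_n = ∫_1^n 2 · x^29 · (log x)^5 dx + O(n^29 · (log n)^5). For the integral, the leading term of ∫_1^n x^29 (log x)^5 dx is n^30/30 · (log n)^5 (by repeated integration by parts; each step lowers the log-exponent and produces a relatively O(1/log n) correction). Hence S_n ~ n^30 · (log n)^5 / 15.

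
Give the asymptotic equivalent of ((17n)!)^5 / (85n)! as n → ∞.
((17n)!)^5/(85n)! ~ ((2π·17n)^(4/2) / sqrt(5)) · 5^(−5·17n)  →  0

Write N = 17n. Stirling: N! ~ sqrt(2π N)(N/e)^N and (5N)! ~ sqrt(2π·5N)·(5N/e)^(5N).
  (N!)^5/(5N)! ~ (2π N)^(5/2) (N/e)^(5N) / [sqrt(2π·5N) (5N/e)^(5N)]
     = (2π N)^(5/2) / sqrt(2π·5N) · (N/(5N))^(5N)
     = (2π N)^((5−1)/2) / sqrt(5) · 5^(−5N).
Since 5^5 > 1, the factor 5^(−5N) decays exponentially, so the ratio → 0. Substituting N = 17n gives the stated form.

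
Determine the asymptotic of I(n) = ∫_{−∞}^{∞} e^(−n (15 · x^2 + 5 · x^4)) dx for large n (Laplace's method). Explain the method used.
I(n) ~ sqrt(π/(15n))

φ(x) = 15 · x^2 + 5 · x^4 has its unique global minimum at x* = 0 (since φ'(x) = 30x + 20x^3 = 0 only at x = 0 for real x with both coefficients positive, and φ → ∞ as |x| → ∞). At x* = 0, φ(0) = 0 and φ''(0) = 30. Laplace's method then gives
  I(n) ~ sqrt(2π / (n · φ''(0))) · e^(−n φ(0)) = sqrt(2π / (30n)) = sqrt(π/(15n)).
The 5 · x^4 term contributes only at subleading order (an O(1/n) relative correction).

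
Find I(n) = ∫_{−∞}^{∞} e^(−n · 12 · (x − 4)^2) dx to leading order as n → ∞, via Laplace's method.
I(n) = sqrt(π/(12n))

Here φ(x) = 12 · (x − 4)^2 has its unique minimum at x* = 4 with φ(x*) = 0 and φ''(x*) = 24. Laplace's method gives
  I(n) ~ e^(−n φ(x*)) · sqrt(2π / (n · φ''(x*))) = sqrt(2π / (24n)) = sqrt(π/(12n)).
This is exact: substituting u = (x − 4)·sqrt(12n) gives I(n) = (1/sqrt(12n)) ∫_{−∞}^{∞} e^(−u^2) du = sqrt(π/(12n)).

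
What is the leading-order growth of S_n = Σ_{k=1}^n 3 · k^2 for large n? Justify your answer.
S_n ~ n^3

By integral comparison (Euler-Maclaurin), Σ_{k=1}^n 3 · k^2 = 3 · ∫_0^n x^2 dx + O(n^2) = 3 · n^3/3 = n^3 + O(n^2). (Equivalently, Faulhaber's formula gives the same leading term.)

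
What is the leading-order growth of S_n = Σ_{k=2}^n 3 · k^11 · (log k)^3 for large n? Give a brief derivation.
S_n ~ n^12 · (log n)^3 / 4

By integral comparison, S_n = ∫_1^n 3 · x^11 · (log x)^3 dx + O(n^11 · (log n)^3). For the integral, the leading term of ∫_1^n x^11 (log x)^3 dx is n^12/12 · (log n)^3 (by repeated integration by parts; each step lowers the log-exponent and produces a relatively O(1/log n) correction). Hence S_n ~ n^12 · (log n)^3 / 4.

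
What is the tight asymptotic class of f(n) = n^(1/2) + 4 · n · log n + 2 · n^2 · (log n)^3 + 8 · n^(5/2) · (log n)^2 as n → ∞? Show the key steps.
f(n) ∈ Θ(n^(5/2) · (log n)^2)

Compare the terms by growth order. For large n, n^a · (log n)^b dominates n^a' · (log n)^b' iff a > a', or (a = a' and b > b'). Ranking the 4 terms shows the dominant one is 8 · n^(5/2) · (log n)^2. Hence f(n) ∈ Θ(n^(5/2) · (log n)^2).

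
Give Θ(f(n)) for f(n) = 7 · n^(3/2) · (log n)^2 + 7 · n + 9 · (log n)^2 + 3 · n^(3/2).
f(n) ∈ Θ(n^(3/2) · (log n)^2)

Compare the terms by growth order. For large n, n^a · (log n)^b dominates n^a' · (log n)^b' iff a > a', or (a = a' and b > b'). Ranking the 4 terms shows the dominant one is 7 · n^(3/2) · (log n)^2. Hence f(n) ∈ Θ(n^(3/2) · (log n)^2).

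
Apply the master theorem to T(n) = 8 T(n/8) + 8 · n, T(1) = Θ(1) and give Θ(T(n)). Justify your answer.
T(n) = Θ(n log n)

log_8 8 = 1, and f(n) = 8 · n = Θ(n^(log_8 8)). This is Case 2 of the master theorem: T(n) = Θ(f(n) · log n) = Θ(n log n).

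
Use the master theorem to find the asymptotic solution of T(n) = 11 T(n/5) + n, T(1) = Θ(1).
T(n) = Θ(n^(log_5 11))

Master theorem: compare f(n) = n to n^(log_5 11) where log_5 11 ≈ 1.490. Since 1 < log_5 11, we have f(n) = O(n^(log_5 11 − ε)) for some ε > 0 — Case 1. Hence T(n) = Θ(n^(log_5 11)).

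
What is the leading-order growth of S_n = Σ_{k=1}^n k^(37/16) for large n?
S_n ~ (16/53) · n^(53/16)

Integral comparison: Σ_{k=1}^n k^(37/16) = ∫_0^n x^(37/16) dx + O(n^(37/16)). The integral is n^(1 + 37/16) / (1 + 37/16) = n^((37+16)/16) / ((37+16)/16) = (16/53) · n^(53/16).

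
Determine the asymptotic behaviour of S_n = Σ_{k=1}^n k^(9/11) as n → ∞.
S_n ~ (11/20) · n^(20/11)

Integral comparison: Σ_{k=1}^n k^(9/11) = ∫_0^n x^(9/11) dx + O(n^(9/11)). The integral is n^(1 + 9/11) / (1 + 9/11) = n^((9+11)/11) / ((9+11)/11) = (11/20) · n^(20/11).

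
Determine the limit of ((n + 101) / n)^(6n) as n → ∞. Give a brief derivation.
lim = e^606

Rewrite as (1 + 101/n)^(6n). By the standard limit (1 + x/n)^n → e^x, we have (1 + 101/n)^n → e^101, and raising to the 6th power gives e^606.
More precisely, ln[(1 + 101/n)^(6n)] = 6n · ln(1 + 101/n) = 6n · (101/n + O(1/n^2)) = 606 + O(1/n) → 606.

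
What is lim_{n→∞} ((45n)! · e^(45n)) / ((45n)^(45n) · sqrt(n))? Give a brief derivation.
lim = sqrt(2π·45)

Stirling: (45n)! ~ sqrt(2π·45n) · (45n/e)^(45n). Hence
  (45n)! · e^(45n) / (45n)^(45n) ~ sqrt(2π·45n).
Dividing by sqrt(n): sqrt(2π·45n) / sqrt(n) = sqrt(2π·45) · n^((1−1)/2), so the limit is sqrt(2π·45).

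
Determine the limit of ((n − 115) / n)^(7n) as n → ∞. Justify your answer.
lim = e^(−805)

Rewrite as (1 − 115/n)^(7n). By the standard limit (1 + x/n)^n → e^x, we have (1 − 115/n)^n → e^(−115), and raising to the 7th power gives e^(−805).
More precisely, ln[(1 − 115/n)^(7n)] = 7n · ln(1 − 115/n) = 7n · (-115/n + O(1/n^2)) = -805 + O(1/n) → -805.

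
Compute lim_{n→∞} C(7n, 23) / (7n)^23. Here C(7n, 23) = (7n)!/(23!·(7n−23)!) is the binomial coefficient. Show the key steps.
lim = 1/23! = 1/25852016738884976640000

With N = 7n → ∞: C(N, 23) / N^23 = [N(N−1)…(N−22)] / (23! · N^23) = (1/23!) · 1 · (1 − 1/(7n)) · … · (1 − 22/(7n)). Each factor → 1 as N → ∞, so the limit is 1/23! = 1/25852016738884976640000.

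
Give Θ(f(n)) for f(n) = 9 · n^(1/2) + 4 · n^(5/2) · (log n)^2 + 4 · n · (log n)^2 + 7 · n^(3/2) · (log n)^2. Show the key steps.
f(n) ∈ Θ(n^(5/2) · (log n)^2)

Compare the terms by growth order. For large n, n^a · (log n)^b dominates n^a' · (log n)^b' iff a > a', or (a = a' and b > b'). Ranking the 4 terms shows the dominant one is 4 · n^(5/2) · (log n)^2. Hence f(n) ∈ Θ(n^(5/2) · (log n)^2).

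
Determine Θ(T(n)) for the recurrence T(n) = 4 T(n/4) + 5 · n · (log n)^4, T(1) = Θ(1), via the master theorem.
T(n) = Θ(n · (log n)^5)

Here log_4 4 = 1 and f(n) = 5 · n · (log n)^4 = Θ(n^(log_4 4) · (log n)^4). This is the extended Case 2 of the master theorem (f matches the critical exponent up to log factors), giving T(n) = Θ(n^(log_4 4) · (log n)^(4+1)) = Θ(n · (log n)^5).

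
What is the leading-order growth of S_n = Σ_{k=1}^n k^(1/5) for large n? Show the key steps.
S_n ~ (5/6) · n^(6/5)

Integral comparison: Σ_{k=1}^n k^(1/5) = ∫_0^n x^(1/5) dx + O(n^(1/5)). The integral is n^(1 + 1/5) / (1 + 1/5) = n^((1+5)/5) / ((1+5)/5) = (5/6) · n^(6/5).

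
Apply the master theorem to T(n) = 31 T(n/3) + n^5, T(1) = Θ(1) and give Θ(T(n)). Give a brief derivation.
T(n) = Θ(n^5)

log_3 31 ≈ 3.126. f(n) = n^5 dominates n^(log_3 31) since 5 > 3.126, and the regularity condition a·f(n/b) = 31·(n/3)^5 = (31/243)·n^5 ≤ c·f(n) holds with c = 31/243 ≈ 0.128 < 1. So this is Case 3: T(n) = Θ(f(n)) = Θ(n^5).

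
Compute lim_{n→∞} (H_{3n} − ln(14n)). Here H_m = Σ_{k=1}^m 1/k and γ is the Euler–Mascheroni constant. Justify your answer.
lim = ln(3/14) + γ

By Euler-Maclaurin, H_m = ln m + γ + O(1/m). So
  H_{3n} − ln(14n) = ln(3n) + γ − ln(14n) + O(1/n)
                       = ln(3/14) + γ + O(1/n).
Hence the limit is ln(3/14) + γ.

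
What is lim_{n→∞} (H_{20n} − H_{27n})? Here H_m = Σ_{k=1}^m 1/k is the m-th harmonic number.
lim = ln(20/27)

Euler-Maclaurin gives H_m = ln m + γ + 1/(2m) + O(1/m^2). The γ and O(1/m) terms cancel in the difference:
  H_{20n} − H_{27n} = ln(20n) − ln(27n) + O(1/n) = ln(20/27) + O(1/n).
Hence the limit is ln(20/27).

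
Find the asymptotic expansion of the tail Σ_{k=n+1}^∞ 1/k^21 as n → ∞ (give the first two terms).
Σ_{k>n} 1/k^21 = 1/(20 · n^20) − 1/(2 · n^21) + O(1/n^22)

Compare to the integral: ∫_{n}^∞ x^(−21) dx = [−x^(−20)/20]_{n}^∞ = 1/((21−1)·n^20). The Euler-Maclaurin correction adds −f(n)/2 = −1/(2·n^21). Euler-Maclaurin then gives
  Σ_{k>n} 1/k^21 = ∫_{n}^∞ dx/x^21 − 1/(2·n^21) + O(1/n^22).
(Equivalently this is ζ(21) − Σ_{k≤n} 1/k^21.)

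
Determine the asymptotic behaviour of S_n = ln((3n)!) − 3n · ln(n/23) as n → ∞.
S_n ~ 3n · (ln 69 − 1) + O(ln n)

Stirling: ln((3n)!) = 3n ln(3n) − 3n + O(ln n).
  S_n = 3n ln(3n) − 3n − 3n ln(n/23) + O(ln n)
      = 3n ln(3n) − 3n ln n + 3n ln 23 − 3n + O(ln n)
      = 3n ln 3 + 3n ln 23 − 3n + O(ln n)
      = 3n (ln 69 − 1) + O(ln n).
Numerically ln(69) − 1 ≈ 3.2341.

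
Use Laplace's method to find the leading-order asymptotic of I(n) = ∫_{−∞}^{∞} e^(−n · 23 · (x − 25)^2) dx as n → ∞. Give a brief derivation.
I(n) = sqrt(π/(23n))

Here φ(x) = 23 · (x − 25)^2 has its unique minimum at x* = 25 with φ(x*) = 0 and φ''(x*) = 46. Laplace's method gives
  I(n) ~ e^(−n φ(x*)) · sqrt(2π / (n · φ''(x*))) = sqrt(2π / (46n)) = sqrt(π/(23n)).
This is exact: substituting u = (x − 25)·sqrt(23n) gives I(n) = (1/sqrt(23n)) ∫_{−∞}^{∞} e^(−u^2) du = sqrt(π/(23n)).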